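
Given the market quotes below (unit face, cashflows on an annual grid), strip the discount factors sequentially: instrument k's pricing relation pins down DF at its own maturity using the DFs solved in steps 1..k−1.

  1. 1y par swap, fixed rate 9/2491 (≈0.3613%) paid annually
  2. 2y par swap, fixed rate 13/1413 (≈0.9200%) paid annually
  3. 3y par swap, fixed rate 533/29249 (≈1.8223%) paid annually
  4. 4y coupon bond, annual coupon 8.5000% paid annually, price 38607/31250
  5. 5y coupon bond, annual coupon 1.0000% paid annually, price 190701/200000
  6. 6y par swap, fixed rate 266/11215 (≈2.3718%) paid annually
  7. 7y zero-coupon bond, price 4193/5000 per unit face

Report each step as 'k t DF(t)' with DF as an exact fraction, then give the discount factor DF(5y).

1 1 2491/2500
2 2 4909/5000
3 3 9467/10000
4 4 1819/2000
5 5 9061/10000
6 6 867/1000
7 7 4193/5000
DF(5y) = 9061/10000 ≈ 0.906100

step 1 [1y] swap r/1=9/2491: DF=(1 − 9/2491·(0))/(1+9/2491) = 2491/2500 ≈ 0.996400
step 2 [2y] swap r/1=13/1413: DF=(1 − 13/1413·(0.996400))/(1+13/1413) = 4909/5000 ≈ 0.981800
step 3 [3y] swap r/1=533/29249: DF=(1 − 533/29249·(0.996400+0.981800))/(1+533/29249) = 9467/10000 ≈ 0.946700
step 4 [4y] bond c/1=17/200: DF=(38607/31250 − 17/200·(0.996400+0.981800+0.946700))/(1+17/200) = 1819/2000 ≈ 0.909500
step 5 [5y] bond c/1=1/100: DF=(190701/200000 − 1/100·(0.996400+0.981800+0.946700+0.909500))/(1+1/100) = 9061/10000 ≈ 0.906100
step 6 [6y] swap r/1=266/11215: DF=(1 − 266/11215·(0.996400+0.981800+0.946700+0.909500+0.906100))/(1+266/11215) = 867/1000 ≈ 0.867000
step 7 [7y] zero: DF = P = 4193/5000 ≈ 0.838600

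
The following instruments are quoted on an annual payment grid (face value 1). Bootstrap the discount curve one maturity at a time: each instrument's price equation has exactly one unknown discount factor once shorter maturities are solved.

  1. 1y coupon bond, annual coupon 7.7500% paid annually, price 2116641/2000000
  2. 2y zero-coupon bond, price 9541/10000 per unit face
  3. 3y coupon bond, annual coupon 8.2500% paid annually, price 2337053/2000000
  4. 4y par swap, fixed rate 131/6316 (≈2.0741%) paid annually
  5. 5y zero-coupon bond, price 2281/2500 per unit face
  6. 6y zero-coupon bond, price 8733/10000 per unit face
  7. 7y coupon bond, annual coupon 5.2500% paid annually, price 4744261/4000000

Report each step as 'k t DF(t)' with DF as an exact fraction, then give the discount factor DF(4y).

step 1 [1y] bond c/1=31/400: DF=(2116641/2000000 − 31/400·(0))/(1+31/400) = 4911/5000 ≈ 0.982200
step 2 [2y] zero: DF = P = 9541/10000 ≈ 0.954100
step 3 [3y] bond c/1=33/400: DF=(2337053/2000000 − 33/400·(0.982200+0.954100))/(1+33/400) = 9319/10000 ≈ 0.931900
step 4 [4y] swap r/1=131/6316: DF=(1 − 131/6316·(0.982200+0.954100+0.931900))/(1+131/6316) = 4607/5000 ≈ 0.921400
step 5 [5y] zero: DF = P = 2281/2500 ≈ 0.912400
step 6 [6y] zero: DF = P = 8733/10000 ≈ 0.873300
step 7 [7y] bond c/1=21/400: DF=(4744261/4000000 − 21/400·(0.982200+0.954100+0.931900+0.921400+0.912400+0.873300))/(1+21/400) = 1061/1250 ≈ 0.848800

1 1 4911/5000
2 2 9541/10000
3 3 9319/10000
4 4 4607/5000
5 5 2281/2500
6 6 8733/10000
7 7 1061/1250
DF(4y) = 4607/5000 ≈ 0.921400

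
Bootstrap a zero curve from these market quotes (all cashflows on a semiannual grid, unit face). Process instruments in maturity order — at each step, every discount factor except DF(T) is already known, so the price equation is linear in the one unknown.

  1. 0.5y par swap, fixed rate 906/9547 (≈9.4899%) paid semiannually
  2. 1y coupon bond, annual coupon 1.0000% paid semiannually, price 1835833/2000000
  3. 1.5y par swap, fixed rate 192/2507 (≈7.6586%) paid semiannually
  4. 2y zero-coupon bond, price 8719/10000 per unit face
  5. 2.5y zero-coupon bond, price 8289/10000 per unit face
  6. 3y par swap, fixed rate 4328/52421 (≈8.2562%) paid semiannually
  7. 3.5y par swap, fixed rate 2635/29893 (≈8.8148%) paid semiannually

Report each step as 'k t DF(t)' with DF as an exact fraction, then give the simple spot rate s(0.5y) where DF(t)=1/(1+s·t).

1 1/2 9547/10000
2 1 4543/5000
3 3/2 559/625
4 2 8719/10000
5 5/2 8289/10000
6 3 1959/2500
7 7/2 1473/2000
s(0.5y) = (1/(9547/10000) − 1)/(1/2) = 906/9547 ≈ 9.4899%

step 1 [0.5y] swap r/2=453/9547: DF=(1 − 453/9547·(0))/(1+453/9547) = 9547/10000 ≈ 0.954700
step 2 [1y] bond c/2=1/200: DF=(1835833/2000000 − 1/200·(0.954700))/(1+1/200) = 4543/5000 ≈ 0.908600
step 3 [1.5y] swap r/2=96/2507: DF=(1 − 96/2507·(0.954700+0.908600))/(1+96/2507) = 559/625 ≈ 0.894400
step 4 [2y] zero: DF = P = 8719/10000 ≈ 0.871900
step 5 [2.5y] zero: DF = P = 8289/10000 ≈ 0.828900
step 6 [3y] swap r/2=2164/52421: DF=(1 − 2164/52421·(0.954700+0.908600+0.894400+0.871900+0.828900))/(1+2164/52421) = 1959/2500 ≈ 0.783600
step 7 [3.5y] swap r/2=2635/59786: DF=(1 − 2635/59786·(0.954700+0.908600+0.894400+0.871900+0.828900+0.783600))/(1+2635/59786) = 1473/2000 ≈ 0.736500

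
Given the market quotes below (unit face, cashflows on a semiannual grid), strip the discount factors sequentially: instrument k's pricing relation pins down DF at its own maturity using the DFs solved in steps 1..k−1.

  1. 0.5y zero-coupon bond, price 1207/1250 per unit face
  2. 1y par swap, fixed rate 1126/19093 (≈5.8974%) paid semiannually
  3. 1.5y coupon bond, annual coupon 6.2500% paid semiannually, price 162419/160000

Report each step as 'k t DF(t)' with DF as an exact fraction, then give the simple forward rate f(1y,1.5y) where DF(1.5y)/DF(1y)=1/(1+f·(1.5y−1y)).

1 1/2 1207/1250
2 1 9437/10000
3 3/2 1853/2000
f(1y,1.5y) = ((9437/10000)/(1853/2000) − 1)/(1/2) = 344/9265 ≈ 3.7129%

step 1 [0.5y] zero: DF = P = 1207/1250 ≈ 0.965600
step 2 [1y] swap r/2=563/19093: DF=(1 − 563/19093·(0.965600))/(1+563/19093) = 9437/10000 ≈ 0.943700
step 3 [1.5y] bond c/2=1/32: DF=(162419/160000 − 1/32·(0.965600+0.943700))/(1+1/32) = 1853/2000 ≈ 0.926500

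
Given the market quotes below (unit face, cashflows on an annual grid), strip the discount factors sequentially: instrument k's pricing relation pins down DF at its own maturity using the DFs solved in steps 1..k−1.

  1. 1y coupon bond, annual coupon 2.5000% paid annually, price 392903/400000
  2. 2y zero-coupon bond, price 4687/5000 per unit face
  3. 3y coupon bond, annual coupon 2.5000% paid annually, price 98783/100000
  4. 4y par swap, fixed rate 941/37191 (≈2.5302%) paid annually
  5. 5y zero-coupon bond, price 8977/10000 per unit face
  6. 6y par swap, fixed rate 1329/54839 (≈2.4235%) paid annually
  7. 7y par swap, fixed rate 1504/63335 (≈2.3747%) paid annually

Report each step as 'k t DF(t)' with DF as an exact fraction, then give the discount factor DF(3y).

1 1 9583/10000
2 2 4687/5000
3 3 367/400
4 4 9059/10000
5 5 8977/10000
6 6 8671/10000
7 7 531/625
DF(3y) = 367/400 ≈ 0.917500

step 1 [1y] bond c/1=1/40: DF=(392903/400000 − 1/40·(0))/(1+1/40) = 9583/10000 ≈ 0.958300
step 2 [2y] zero: DF = P = 4687/5000 ≈ 0.937400
step 3 [3y] bond c/1=1/40: DF=(98783/100000 − 1/40·(0.958300+0.937400))/(1+1/40) = 367/400 ≈ 0.917500
step 4 [4y] swap r/1=941/37191: DF=(1 − 941/37191·(0.958300+0.937400+0.917500))/(1+941/37191) = 9059/10000 ≈ 0.905900
step 5 [5y] zero: DF = P = 8977/10000 ≈ 0.897700
step 6 [6y] swap r/1=1329/54839: DF=(1 − 1329/54839·(0.958300+0.937400+0.917500+0.905900+0.897700))/(1+1329/54839) = 8671/10000 ≈ 0.867100
step 7 [7y] swap r/1=1504/63335: DF=(1 − 1504/63335·(0.958300+0.937400+0.917500+0.905900+0.897700+0.867100))/(1+1504/63335) = 531/625 ≈ 0.849600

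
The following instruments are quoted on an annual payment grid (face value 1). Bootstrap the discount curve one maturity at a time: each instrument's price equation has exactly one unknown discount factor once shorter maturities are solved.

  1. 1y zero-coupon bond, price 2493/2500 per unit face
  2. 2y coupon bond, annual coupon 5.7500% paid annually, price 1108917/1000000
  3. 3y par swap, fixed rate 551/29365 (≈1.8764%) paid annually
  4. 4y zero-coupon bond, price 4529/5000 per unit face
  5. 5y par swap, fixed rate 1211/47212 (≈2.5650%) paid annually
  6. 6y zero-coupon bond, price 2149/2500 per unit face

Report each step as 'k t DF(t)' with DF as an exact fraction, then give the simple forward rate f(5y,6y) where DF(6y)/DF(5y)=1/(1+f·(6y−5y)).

step 1 [1y] zero: DF = P = 2493/2500 ≈ 0.997200
step 2 [2y] bond c/1=23/400: DF=(1108917/1000000 − 23/400·(0.997200))/(1+23/400) = 1243/1250 ≈ 0.994400
step 3 [3y] swap r/1=551/29365: DF=(1 − 551/29365·(0.997200+0.994400))/(1+551/29365) = 9449/10000 ≈ 0.944900
step 4 [4y] zero: DF = P = 4529/5000 ≈ 0.905800
step 5 [5y] swap r/1=1211/47212: DF=(1 − 1211/47212·(0.997200+0.994400+0.944900+0.905800))/(1+1211/47212) = 8789/10000 ≈ 0.878900
step 6 [6y] zero: DF = P = 2149/2500 ≈ 0.859600

1 1 2493/2500
2 2 1243/1250
3 3 9449/10000
4 4 4529/5000
5 5 8789/10000
6 6 2149/2500
f(5y,6y) = ((8789/10000)/(2149/2500) − 1)/(1) = 193/8596 ≈ 2.2452%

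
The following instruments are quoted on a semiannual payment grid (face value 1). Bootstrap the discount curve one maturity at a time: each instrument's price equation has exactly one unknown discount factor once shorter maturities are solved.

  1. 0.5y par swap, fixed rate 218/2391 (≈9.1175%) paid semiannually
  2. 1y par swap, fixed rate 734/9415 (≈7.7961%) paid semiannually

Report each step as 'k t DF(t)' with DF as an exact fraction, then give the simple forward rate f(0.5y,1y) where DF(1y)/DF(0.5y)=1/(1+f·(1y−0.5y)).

1 1/2 2391/2500
2 1 4633/5000
f(0.5y,1y) = ((2391/2500)/(4633/5000) − 1)/(1/2) = 298/4633 ≈ 6.4321%

step 1 [0.5y] swap r/2=109/2391: DF=(1 − 109/2391·(0))/(1+109/2391) = 2391/2500 ≈ 0.956400
step 2 [1y] swap r/2=367/9415: DF=(1 − 367/9415·(0.956400))/(1+367/9415) = 4633/5000 ≈ 0.926600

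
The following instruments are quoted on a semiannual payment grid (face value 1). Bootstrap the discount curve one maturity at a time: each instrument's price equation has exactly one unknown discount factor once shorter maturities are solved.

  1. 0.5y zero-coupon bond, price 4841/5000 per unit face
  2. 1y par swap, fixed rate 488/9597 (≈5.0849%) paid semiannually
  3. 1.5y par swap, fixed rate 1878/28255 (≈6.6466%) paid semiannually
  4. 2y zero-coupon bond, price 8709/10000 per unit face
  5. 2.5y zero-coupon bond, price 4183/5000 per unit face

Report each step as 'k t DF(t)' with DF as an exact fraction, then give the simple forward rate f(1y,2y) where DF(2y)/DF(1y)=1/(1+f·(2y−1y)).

1 1/2 4841/5000
2 1 1189/1250
3 3/2 9061/10000
4 2 8709/10000
5 5/2 4183/5000
f(1y,2y) = ((1189/1250)/(8709/10000) − 1)/(1) = 803/8709 ≈ 9.2203%

step 1 [0.5y] zero: DF = P = 4841/5000 ≈ 0.968200
step 2 [1y] swap r/2=244/9597: DF=(1 − 244/9597·(0.968200))/(1+244/9597) = 1189/1250 ≈ 0.951200
step 3 [1.5y] swap r/2=939/28255: DF=(1 − 939/28255·(0.968200+0.951200))/(1+939/28255) = 9061/10000 ≈ 0.906100
step 4 [2y] zero: DF = P = 8709/10000 ≈ 0.870900
step 5 [2.5y] zero: DF = P = 4183/5000 ≈ 0.836600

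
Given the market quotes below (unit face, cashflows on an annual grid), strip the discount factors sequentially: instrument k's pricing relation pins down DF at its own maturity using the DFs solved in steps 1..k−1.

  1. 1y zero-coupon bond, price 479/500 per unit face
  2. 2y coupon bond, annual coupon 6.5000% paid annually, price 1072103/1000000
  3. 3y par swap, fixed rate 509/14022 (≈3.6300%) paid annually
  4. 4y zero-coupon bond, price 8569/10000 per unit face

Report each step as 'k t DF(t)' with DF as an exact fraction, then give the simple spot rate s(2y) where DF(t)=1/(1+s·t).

1 1 479/500
2 2 4741/5000
3 3 4491/5000
4 4 8569/10000
s(2y) = (1/(4741/5000) − 1)/(2) = 259/9482 ≈ 2.7315%

step 1 [1y] zero: DF = P = 479/500 ≈ 0.958000
step 2 [2y] bond c/1=13/200: DF=(1072103/1000000 − 13/200·(0.958000))/(1+13/200) = 4741/5000 ≈ 0.948200
step 3 [3y] swap r/1=509/14022: DF=(1 − 509/14022·(0.958000+0.948200))/(1+509/14022) = 4491/5000 ≈ 0.898200
step 4 [4y] zero: DF = P = 8569/10000 ≈ 0.856900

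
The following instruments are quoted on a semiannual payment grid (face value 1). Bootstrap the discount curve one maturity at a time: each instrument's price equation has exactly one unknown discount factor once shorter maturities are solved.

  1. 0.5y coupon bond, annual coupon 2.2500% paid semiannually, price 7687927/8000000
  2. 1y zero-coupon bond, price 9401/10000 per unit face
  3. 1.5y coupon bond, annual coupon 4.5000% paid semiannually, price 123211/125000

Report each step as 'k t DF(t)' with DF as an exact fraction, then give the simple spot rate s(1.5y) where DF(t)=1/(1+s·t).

1 1/2 9503/10000
2 1 9401/10000
3 3/2 1153/1250
s(1.5y) = (1/(1153/1250) − 1)/(3/2) = 194/3459 ≈ 5.6086%

step 1 [0.5y] bond c/2=9/800: DF=(7687927/8000000 − 9/800·(0))/(1+9/800) = 9503/10000 ≈ 0.950300
step 2 [1y] zero: DF = P = 9401/10000 ≈ 0.940100
step 3 [1.5y] bond c/2=9/400: DF=(123211/125000 − 9/400·(0.950300+0.940100))/(1+9/400) = 1153/1250 ≈ 0.922400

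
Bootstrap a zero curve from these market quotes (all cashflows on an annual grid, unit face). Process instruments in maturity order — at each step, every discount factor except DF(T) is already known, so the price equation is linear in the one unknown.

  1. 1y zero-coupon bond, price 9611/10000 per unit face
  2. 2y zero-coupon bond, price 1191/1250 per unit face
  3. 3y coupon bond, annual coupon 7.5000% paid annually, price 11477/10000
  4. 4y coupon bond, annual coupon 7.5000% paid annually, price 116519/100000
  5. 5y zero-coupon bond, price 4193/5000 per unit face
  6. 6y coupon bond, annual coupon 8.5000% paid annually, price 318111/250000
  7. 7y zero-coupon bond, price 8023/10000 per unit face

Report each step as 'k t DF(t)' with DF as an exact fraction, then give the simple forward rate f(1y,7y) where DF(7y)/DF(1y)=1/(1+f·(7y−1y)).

1 1 9611/10000
2 2 1191/1250
3 3 9341/10000
4 4 2213/2500
5 5 4193/5000
6 6 4073/5000
7 7 8023/10000
f(1y,7y) = ((9611/10000)/(8023/10000) − 1)/(6) = 794/24069 ≈ 3.2988%

step 1 [1y] zero: DF = P = 9611/10000 ≈ 0.961100
step 2 [2y] zero: DF = P = 1191/1250 ≈ 0.952800
step 3 [3y] bond c/1=3/40: DF=(11477/10000 − 3/40·(0.961100+0.952800))/(1+3/40) = 9341/10000 ≈ 0.934100
step 4 [4y] bond c/1=3/40: DF=(116519/100000 − 3/40·(0.961100+0.952800+0.934100))/(1+3/40) = 2213/2500 ≈ 0.885200
step 5 [5y] zero: DF = P = 4193/5000 ≈ 0.838600
step 6 [6y] bond c/1=17/200: DF=(318111/250000 − 17/200·(0.961100+0.952800+0.934100+0.885200+0.838600))/(1+17/200) = 4073/5000 ≈ 0.814600
step 7 [7y] zero: DF = P = 8023/10000 ≈ 0.802300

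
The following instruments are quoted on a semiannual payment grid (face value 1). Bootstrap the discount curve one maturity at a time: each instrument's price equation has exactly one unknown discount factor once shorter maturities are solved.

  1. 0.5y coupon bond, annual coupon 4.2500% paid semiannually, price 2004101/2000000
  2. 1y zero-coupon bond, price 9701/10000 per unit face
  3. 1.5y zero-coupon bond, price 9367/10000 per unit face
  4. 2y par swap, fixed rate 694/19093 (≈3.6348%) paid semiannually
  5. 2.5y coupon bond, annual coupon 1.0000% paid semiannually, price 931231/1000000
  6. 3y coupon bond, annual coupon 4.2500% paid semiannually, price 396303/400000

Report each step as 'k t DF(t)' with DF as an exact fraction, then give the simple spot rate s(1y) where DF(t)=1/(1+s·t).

1 1/2 2453/2500
2 1 9701/10000
3 3/2 9367/10000
4 2 4653/5000
5 5/2 2269/2500
6 3 4359/5000
s(1y) = (1/(9701/10000) − 1)/(1) = 299/9701 ≈ 3.0822%

step 1 [0.5y] bond c/2=17/800: DF=(2004101/2000000 − 17/800·(0))/(1+17/800) = 2453/2500 ≈ 0.981200
step 2 [1y] zero: DF = P = 9701/10000 ≈ 0.970100
step 3 [1.5y] zero: DF = P = 9367/10000 ≈ 0.936700
step 4 [2y] swap r/2=347/19093: DF=(1 − 347/19093·(0.981200+0.970100+0.936700))/(1+347/19093) = 4653/5000 ≈ 0.930600
step 5 [2.5y] bond c/2=1/200: DF=(931231/1000000 − 1/200·(0.981200+0.970100+0.936700+0.930600))/(1+1/200) = 2269/2500 ≈ 0.907600
step 6 [3y] bond c/2=17/800: DF=(396303/400000 − 17/800·(0.981200+0.970100+0.936700+0.930600+0.907600))/(1+17/800) = 4359/5000 ≈ 0.871800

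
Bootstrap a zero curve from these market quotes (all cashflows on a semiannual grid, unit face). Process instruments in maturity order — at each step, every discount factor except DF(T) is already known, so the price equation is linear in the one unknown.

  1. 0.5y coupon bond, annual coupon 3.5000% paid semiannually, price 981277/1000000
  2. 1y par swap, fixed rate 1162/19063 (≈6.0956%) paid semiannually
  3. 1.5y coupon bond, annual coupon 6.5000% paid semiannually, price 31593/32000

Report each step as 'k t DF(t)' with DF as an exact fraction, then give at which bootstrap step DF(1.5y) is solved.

step 1 [0.5y] bond c/2=7/400: DF=(981277/1000000 − 7/400·(0))/(1+7/400) = 2411/2500 ≈ 0.964400
step 2 [1y] swap r/2=581/19063: DF=(1 − 581/19063·(0.964400))/(1+581/19063) = 9419/10000 ≈ 0.941900
step 3 [1.5y] bond c/2=13/400: DF=(31593/32000 − 13/400·(0.964400+0.941900))/(1+13/400) = 4481/5000 ≈ 0.896200

1 1/2 2411/2500
2 1 9419/10000
3 3/2 4481/5000
DF(1.5y) is solved at step 3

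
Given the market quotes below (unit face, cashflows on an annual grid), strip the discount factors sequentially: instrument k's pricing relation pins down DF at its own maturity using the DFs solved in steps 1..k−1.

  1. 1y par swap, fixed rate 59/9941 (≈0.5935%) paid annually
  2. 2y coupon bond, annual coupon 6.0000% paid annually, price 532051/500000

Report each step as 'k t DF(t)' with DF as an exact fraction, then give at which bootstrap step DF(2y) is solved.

step 1 [1y] swap r/1=59/9941: DF=(1 − 59/9941·(0))/(1+59/9941) = 9941/10000 ≈ 0.994100
step 2 [2y] bond c/1=3/50: DF=(532051/500000 − 3/50·(0.994100))/(1+3/50) = 2369/2500 ≈ 0.947600

1 1 9941/10000
2 2 2369/2500
DF(2y) is solved at step 2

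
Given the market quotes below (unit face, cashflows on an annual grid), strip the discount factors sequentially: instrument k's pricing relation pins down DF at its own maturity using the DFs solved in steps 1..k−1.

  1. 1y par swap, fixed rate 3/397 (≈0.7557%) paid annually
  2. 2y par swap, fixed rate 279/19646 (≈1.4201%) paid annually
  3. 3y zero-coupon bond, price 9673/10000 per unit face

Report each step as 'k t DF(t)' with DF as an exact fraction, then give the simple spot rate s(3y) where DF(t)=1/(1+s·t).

1 1 397/400
2 2 9721/10000
3 3 9673/10000
s(3y) = (1/(9673/10000) − 1)/(3) = 109/9673 ≈ 1.1268%

step 1 [1y] swap r/1=3/397: DF=(1 − 3/397·(0))/(1+3/397) = 397/400 ≈ 0.992500
step 2 [2y] swap r/1=279/19646: DF=(1 − 279/19646·(0.992500))/(1+279/19646) = 9721/10000 ≈ 0.972100
step 3 [3y] zero: DF = P = 9673/10000 ≈ 0.967300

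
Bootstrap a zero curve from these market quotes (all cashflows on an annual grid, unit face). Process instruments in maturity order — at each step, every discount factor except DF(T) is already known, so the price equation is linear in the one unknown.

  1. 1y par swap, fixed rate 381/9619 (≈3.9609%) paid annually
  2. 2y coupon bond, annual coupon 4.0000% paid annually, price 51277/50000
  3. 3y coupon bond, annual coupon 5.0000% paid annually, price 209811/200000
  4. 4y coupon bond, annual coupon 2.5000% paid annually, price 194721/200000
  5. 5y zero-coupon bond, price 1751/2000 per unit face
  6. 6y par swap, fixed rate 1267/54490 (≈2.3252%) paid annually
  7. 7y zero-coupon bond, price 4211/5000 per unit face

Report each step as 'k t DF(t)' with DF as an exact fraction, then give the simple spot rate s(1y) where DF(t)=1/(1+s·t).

1 1 9619/10000
2 2 9491/10000
3 3 9081/10000
4 4 8811/10000
5 5 1751/2000
6 6 8733/10000
7 7 4211/5000
s(1y) = (1/(9619/10000) − 1)/(1) = 381/9619 ≈ 3.9609%

step 1 [1y] swap r/1=381/9619: DF=(1 − 381/9619·(0))/(1+381/9619) = 9619/10000 ≈ 0.961900
step 2 [2y] bond c/1=1/25: DF=(51277/50000 − 1/25·(0.961900))/(1+1/25) = 9491/10000 ≈ 0.949100
step 3 [3y] bond c/1=1/20: DF=(209811/200000 − 1/20·(0.961900+0.949100))/(1+1/20) = 9081/10000 ≈ 0.908100
step 4 [4y] bond c/1=1/40: DF=(194721/200000 − 1/40·(0.961900+0.949100+0.908100))/(1+1/40) = 8811/10000 ≈ 0.881100
step 5 [5y] zero: DF = P = 1751/2000 ≈ 0.875500
step 6 [6y] swap r/1=1267/54490: DF=(1 − 1267/54490·(0.961900+0.949100+0.908100+0.881100+0.875500))/(1+1267/54490) = 8733/10000 ≈ 0.873300
step 7 [7y] zero: DF = P = 4211/5000 ≈ 0.842200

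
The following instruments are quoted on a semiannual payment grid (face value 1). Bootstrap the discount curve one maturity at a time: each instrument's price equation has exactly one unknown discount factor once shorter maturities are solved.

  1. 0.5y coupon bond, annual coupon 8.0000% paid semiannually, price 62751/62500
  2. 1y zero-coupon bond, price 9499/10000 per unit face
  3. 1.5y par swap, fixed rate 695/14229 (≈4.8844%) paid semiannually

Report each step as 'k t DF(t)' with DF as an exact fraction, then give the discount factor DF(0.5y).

1 1/2 4827/5000
2 1 9499/10000
3 3/2 1861/2000
DF(0.5y) = 4827/5000 ≈ 0.965400

step 1 [0.5y] bond c/2=1/25: DF=(62751/62500 − 1/25·(0))/(1+1/25) = 4827/5000 ≈ 0.965400
step 2 [1y] zero: DF = P = 9499/10000 ≈ 0.949900
step 3 [1.5y] swap r/2=695/28458: DF=(1 − 695/28458·(0.965400+0.949900))/(1+695/28458) = 1861/2000 ≈ 0.930500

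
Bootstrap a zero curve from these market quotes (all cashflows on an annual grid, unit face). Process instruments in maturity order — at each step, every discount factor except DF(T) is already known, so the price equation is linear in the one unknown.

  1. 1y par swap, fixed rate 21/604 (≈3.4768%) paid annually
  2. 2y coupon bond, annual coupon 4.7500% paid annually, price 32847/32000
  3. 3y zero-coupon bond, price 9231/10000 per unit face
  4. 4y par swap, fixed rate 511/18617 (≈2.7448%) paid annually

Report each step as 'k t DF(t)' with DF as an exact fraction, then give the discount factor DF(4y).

1 1 604/625
2 2 9361/10000
3 3 9231/10000
4 4 4489/5000
DF(4y) = 4489/5000 ≈ 0.897800

step 1 [1y] swap r/1=21/604: DF=(1 − 21/604·(0))/(1+21/604) = 604/625 ≈ 0.966400
step 2 [2y] bond c/1=19/400: DF=(32847/32000 − 19/400·(0.966400))/(1+19/400) = 9361/10000 ≈ 0.936100
step 3 [3y] zero: DF = P = 9231/10000 ≈ 0.923100
step 4 [4y] swap r/1=511/18617: DF=(1 − 511/18617·(0.966400+0.936100+0.923100))/(1+511/18617) = 4489/5000 ≈ 0.897800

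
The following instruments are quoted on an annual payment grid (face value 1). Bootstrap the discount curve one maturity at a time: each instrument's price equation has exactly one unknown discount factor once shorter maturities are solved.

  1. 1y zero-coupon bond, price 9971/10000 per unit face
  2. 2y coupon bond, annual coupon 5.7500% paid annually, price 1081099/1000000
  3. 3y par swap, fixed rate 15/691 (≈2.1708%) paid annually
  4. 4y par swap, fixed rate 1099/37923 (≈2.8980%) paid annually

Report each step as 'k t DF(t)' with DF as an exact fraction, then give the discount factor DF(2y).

step 1 [1y] zero: DF = P = 9971/10000 ≈ 0.997100
step 2 [2y] bond c/1=23/400: DF=(1081099/1000000 − 23/400·(0.997100))/(1+23/400) = 9681/10000 ≈ 0.968100
step 3 [3y] swap r/1=15/691: DF=(1 − 15/691·(0.997100+0.968100))/(1+15/691) = 937/1000 ≈ 0.937000
step 4 [4y] swap r/1=1099/37923: DF=(1 − 1099/37923·(0.997100+0.968100+0.937000))/(1+1099/37923) = 8901/10000 ≈ 0.890100

1 1 9971/10000
2 2 9681/10000
3 3 937/1000
4 4 8901/10000
DF(2y) = 9681/10000 ≈ 0.968100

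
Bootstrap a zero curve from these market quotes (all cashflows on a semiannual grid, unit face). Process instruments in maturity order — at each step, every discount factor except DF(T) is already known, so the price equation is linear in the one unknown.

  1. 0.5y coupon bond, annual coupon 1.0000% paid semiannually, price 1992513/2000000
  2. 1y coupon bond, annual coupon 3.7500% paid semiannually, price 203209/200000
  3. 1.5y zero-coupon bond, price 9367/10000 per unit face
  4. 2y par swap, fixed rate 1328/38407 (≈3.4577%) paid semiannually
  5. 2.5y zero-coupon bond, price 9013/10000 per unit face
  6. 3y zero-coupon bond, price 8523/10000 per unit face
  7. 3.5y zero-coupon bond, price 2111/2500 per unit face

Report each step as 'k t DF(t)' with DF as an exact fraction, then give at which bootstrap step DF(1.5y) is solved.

step 1 [0.5y] bond c/2=1/200: DF=(1992513/2000000 − 1/200·(0))/(1+1/200) = 9913/10000 ≈ 0.991300
step 2 [1y] bond c/2=3/160: DF=(203209/200000 − 3/160·(0.991300))/(1+3/160) = 9791/10000 ≈ 0.979100
step 3 [1.5y] zero: DF = P = 9367/10000 ≈ 0.936700
step 4 [2y] swap r/2=664/38407: DF=(1 − 664/38407·(0.991300+0.979100+0.936700))/(1+664/38407) = 1167/1250 ≈ 0.933600
step 5 [2.5y] zero: DF = P = 9013/10000 ≈ 0.901300
step 6 [3y] zero: DF = P = 8523/10000 ≈ 0.852300
step 7 [3.5y] zero: DF = P = 2111/2500 ≈ 0.844400

1 1/2 9913/10000
2 1 9791/10000
3 3/2 9367/10000
4 2 1167/1250
5 5/2 9013/10000
6 3 8523/10000
7 7/2 2111/2500
DF(1.5y) is solved at step 3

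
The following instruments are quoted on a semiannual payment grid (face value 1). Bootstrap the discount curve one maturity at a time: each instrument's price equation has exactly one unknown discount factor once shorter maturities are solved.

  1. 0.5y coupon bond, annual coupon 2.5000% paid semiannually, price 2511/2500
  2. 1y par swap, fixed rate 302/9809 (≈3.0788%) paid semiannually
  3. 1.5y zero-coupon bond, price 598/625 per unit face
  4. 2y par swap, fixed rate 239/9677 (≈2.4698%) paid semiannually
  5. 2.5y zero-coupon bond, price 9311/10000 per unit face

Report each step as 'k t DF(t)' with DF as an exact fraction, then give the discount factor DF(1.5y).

step 1 [0.5y] bond c/2=1/80: DF=(2511/2500 − 1/80·(0))/(1+1/80) = 124/125 ≈ 0.992000
step 2 [1y] swap r/2=151/9809: DF=(1 − 151/9809·(0.992000))/(1+151/9809) = 4849/5000 ≈ 0.969800
step 3 [1.5y] zero: DF = P = 598/625 ≈ 0.956800
step 4 [2y] swap r/2=239/19354: DF=(1 − 239/19354·(0.992000+0.969800+0.956800))/(1+239/19354) = 4761/5000 ≈ 0.952200
step 5 [2.5y] zero: DF = P = 9311/10000 ≈ 0.931100

1 1/2 124/125
2 1 4849/5000
3 3/2 598/625
4 2 4761/5000
5 5/2 9311/10000
DF(1.5y) = 598/625 ≈ 0.956800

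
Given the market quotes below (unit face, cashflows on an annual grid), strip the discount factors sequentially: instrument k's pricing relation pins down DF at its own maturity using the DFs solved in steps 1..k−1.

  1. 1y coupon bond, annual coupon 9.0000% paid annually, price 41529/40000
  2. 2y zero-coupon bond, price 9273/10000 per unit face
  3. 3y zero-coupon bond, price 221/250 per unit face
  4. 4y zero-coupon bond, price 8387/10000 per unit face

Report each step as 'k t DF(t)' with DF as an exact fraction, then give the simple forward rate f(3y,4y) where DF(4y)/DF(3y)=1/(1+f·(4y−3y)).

1 1 381/400
2 2 9273/10000
3 3 221/250
4 4 8387/10000
f(3y,4y) = ((221/250)/(8387/10000) − 1)/(1) = 453/8387 ≈ 5.4012%

step 1 [1y] bond c/1=9/100: DF=(41529/40000 − 9/100·(0))/(1+9/100) = 381/400 ≈ 0.952500
step 2 [2y] zero: DF = P = 9273/10000 ≈ 0.927300
step 3 [3y] zero: DF = P = 221/250 ≈ 0.884000
step 4 [4y] zero: DF = P = 8387/10000 ≈ 0.838700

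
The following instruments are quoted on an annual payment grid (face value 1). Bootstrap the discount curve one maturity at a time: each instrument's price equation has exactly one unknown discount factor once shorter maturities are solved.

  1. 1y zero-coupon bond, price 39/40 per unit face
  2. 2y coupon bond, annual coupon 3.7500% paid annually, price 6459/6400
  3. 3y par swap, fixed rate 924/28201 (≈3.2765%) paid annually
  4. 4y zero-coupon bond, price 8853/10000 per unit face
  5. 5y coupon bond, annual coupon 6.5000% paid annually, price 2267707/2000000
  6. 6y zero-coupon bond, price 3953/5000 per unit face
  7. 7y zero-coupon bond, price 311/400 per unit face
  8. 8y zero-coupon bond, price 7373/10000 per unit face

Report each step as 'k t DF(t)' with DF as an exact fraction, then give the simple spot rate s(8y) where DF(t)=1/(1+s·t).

1 1 39/40
2 2 15/16
3 3 2269/2500
4 4 8853/10000
5 5 1677/2000
6 6 3953/5000
7 7 311/400
8 8 7373/10000
s(8y) = (1/(7373/10000) − 1)/(8) = 2627/58984 ≈ 4.4538%

step 1 [1y] zero: DF = P = 39/40 ≈ 0.975000
step 2 [2y] bond c/1=3/80: DF=(6459/6400 − 3/80·(0.975000))/(1+3/80) = 15/16 ≈ 0.937500
step 3 [3y] swap r/1=924/28201: DF=(1 − 924/28201·(0.975000+0.937500))/(1+924/28201) = 2269/2500 ≈ 0.907600
step 4 [4y] zero: DF = P = 8853/10000 ≈ 0.885300
step 5 [5y] bond c/1=13/200: DF=(2267707/2000000 − 13/200·(0.975000+0.937500+0.907600+0.885300))/(1+13/200) = 1677/2000 ≈ 0.838500
step 6 [6y] zero: DF = P = 3953/5000 ≈ 0.790600
step 7 [7y] zero: DF = P = 311/400 ≈ 0.777500
step 8 [8y] zero: DF = P = 7373/10000 ≈ 0.737300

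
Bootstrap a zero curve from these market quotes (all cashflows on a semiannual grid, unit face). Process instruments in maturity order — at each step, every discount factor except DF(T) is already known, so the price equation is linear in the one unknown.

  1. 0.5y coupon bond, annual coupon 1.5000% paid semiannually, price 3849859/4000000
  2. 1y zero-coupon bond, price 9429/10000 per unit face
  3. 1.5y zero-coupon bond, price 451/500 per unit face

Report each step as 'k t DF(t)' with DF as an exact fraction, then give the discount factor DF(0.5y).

1 1/2 9553/10000
2 1 9429/10000
3 3/2 451/500
DF(0.5y) = 9553/10000 ≈ 0.955300

step 1 [0.5y] bond c/2=3/400: DF=(3849859/4000000 − 3/400·(0))/(1+3/400) = 9553/10000 ≈ 0.955300
step 2 [1y] zero: DF = P = 9429/10000 ≈ 0.942900
step 3 [1.5y] zero: DF = P = 451/500 ≈ 0.902000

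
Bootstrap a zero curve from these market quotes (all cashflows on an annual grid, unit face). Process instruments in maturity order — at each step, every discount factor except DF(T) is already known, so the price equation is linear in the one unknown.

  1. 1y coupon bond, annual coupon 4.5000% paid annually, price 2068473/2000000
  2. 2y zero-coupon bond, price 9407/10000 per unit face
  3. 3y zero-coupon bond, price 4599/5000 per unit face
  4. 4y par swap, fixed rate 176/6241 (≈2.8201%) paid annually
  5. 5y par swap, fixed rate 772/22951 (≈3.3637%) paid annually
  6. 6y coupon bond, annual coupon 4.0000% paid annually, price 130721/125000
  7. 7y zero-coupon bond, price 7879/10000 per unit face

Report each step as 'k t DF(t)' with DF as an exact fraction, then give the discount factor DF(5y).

1 1 9897/10000
2 2 9407/10000
3 3 4599/5000
4 4 559/625
5 5 1057/1250
6 6 829/1000
7 7 7879/10000
DF(5y) = 1057/1250 ≈ 0.845600

step 1 [1y] bond c/1=9/200: DF=(2068473/2000000 − 9/200·(0))/(1+9/200) = 9897/10000 ≈ 0.989700
step 2 [2y] zero: DF = P = 9407/10000 ≈ 0.940700
step 3 [3y] zero: DF = P = 4599/5000 ≈ 0.919800
step 4 [4y] swap r/1=176/6241: DF=(1 − 176/6241·(0.989700+0.940700+0.919800))/(1+176/6241) = 559/625 ≈ 0.894400
step 5 [5y] swap r/1=772/22951: DF=(1 − 772/22951·(0.989700+0.940700+0.919800+0.894400))/(1+772/22951) = 1057/1250 ≈ 0.845600
step 6 [6y] bond c/1=1/25: DF=(130721/125000 − 1/25·(0.989700+0.940700+0.919800+0.894400+0.845600))/(1+1/25) = 829/1000 ≈ 0.829000
step 7 [7y] zero: DF = P = 7879/10000 ≈ 0.787900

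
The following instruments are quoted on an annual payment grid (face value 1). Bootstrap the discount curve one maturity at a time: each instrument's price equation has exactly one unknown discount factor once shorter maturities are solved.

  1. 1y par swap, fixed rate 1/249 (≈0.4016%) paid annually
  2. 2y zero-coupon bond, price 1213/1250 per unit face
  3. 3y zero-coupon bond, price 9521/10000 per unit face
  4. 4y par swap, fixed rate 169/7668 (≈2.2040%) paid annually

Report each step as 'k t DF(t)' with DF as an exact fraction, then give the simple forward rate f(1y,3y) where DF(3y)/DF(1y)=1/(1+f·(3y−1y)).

1 1 249/250
2 2 1213/1250
3 3 9521/10000
4 4 1831/2000
f(1y,3y) = ((249/250)/(9521/10000) − 1)/(2) = 439/19042 ≈ 2.3054%

step 1 [1y] swap r/1=1/249: DF=(1 − 1/249·(0))/(1+1/249) = 249/250 ≈ 0.996000
step 2 [2y] zero: DF = P = 1213/1250 ≈ 0.970400
step 3 [3y] zero: DF = P = 9521/10000 ≈ 0.952100
step 4 [4y] swap r/1=169/7668: DF=(1 − 169/7668·(0.996000+0.970400+0.952100))/(1+169/7668) = 1831/2000 ≈ 0.915500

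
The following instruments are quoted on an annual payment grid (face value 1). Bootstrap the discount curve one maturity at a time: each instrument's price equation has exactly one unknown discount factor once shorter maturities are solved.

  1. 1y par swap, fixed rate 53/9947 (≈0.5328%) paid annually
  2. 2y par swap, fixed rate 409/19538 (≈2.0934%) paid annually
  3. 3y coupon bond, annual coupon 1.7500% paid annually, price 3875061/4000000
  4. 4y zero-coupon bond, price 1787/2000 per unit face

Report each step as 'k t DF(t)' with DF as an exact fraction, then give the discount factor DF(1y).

1 1 9947/10000
2 2 9591/10000
3 3 1837/2000
4 4 1787/2000
DF(1y) = 9947/10000 ≈ 0.994700

step 1 [1y] swap r/1=53/9947: DF=(1 − 53/9947·(0))/(1+53/9947) = 9947/10000 ≈ 0.994700
step 2 [2y] swap r/1=409/19538: DF=(1 − 409/19538·(0.994700))/(1+409/19538) = 9591/10000 ≈ 0.959100
step 3 [3y] bond c/1=7/400: DF=(3875061/4000000 − 7/400·(0.994700+0.959100))/(1+7/400) = 1837/2000 ≈ 0.918500
step 4 [4y] zero: DF = P = 1787/2000 ≈ 0.893500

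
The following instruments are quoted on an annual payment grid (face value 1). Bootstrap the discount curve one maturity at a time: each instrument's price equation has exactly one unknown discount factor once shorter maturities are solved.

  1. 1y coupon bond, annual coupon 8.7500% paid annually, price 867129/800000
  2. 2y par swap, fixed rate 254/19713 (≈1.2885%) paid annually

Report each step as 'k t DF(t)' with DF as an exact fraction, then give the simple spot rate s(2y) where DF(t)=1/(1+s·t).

1 1 9967/10000
2 2 4873/5000
s(2y) = (1/(4873/5000) − 1)/(2) = 127/9746 ≈ 1.3031%

step 1 [1y] bond c/1=7/80: DF=(867129/800000 − 7/80·(0))/(1+7/80) = 9967/10000 ≈ 0.996700
step 2 [2y] swap r/1=254/19713: DF=(1 − 254/19713·(0.996700))/(1+254/19713) = 4873/5000 ≈ 0.974600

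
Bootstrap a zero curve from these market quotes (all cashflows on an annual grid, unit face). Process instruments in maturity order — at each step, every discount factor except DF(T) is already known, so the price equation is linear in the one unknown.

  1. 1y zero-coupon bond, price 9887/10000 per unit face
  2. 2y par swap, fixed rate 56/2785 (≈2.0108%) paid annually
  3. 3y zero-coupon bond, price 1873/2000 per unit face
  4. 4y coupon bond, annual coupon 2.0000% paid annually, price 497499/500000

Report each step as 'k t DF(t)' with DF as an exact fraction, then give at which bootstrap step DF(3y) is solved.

1 1 9887/10000
2 2 1201/1250
3 3 1873/2000
4 4 9189/10000
DF(3y) is solved at step 3

step 1 [1y] zero: DF = P = 9887/10000 ≈ 0.988700
step 2 [2y] swap r/1=56/2785: DF=(1 − 56/2785·(0.988700))/(1+56/2785) = 1201/1250 ≈ 0.960800
step 3 [3y] zero: DF = P = 1873/2000 ≈ 0.936500
step 4 [4y] bond c/1=1/50: DF=(497499/500000 − 1/50·(0.988700+0.960800+0.936500))/(1+1/50) = 9189/10000 ≈ 0.918900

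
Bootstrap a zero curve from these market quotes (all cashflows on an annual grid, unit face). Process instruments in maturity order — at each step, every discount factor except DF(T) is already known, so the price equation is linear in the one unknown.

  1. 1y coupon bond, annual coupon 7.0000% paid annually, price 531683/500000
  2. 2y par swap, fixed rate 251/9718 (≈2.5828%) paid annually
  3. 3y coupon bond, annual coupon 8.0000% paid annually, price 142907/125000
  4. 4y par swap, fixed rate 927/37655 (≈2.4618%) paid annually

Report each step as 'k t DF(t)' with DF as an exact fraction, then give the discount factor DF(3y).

step 1 [1y] bond c/1=7/100: DF=(531683/500000 − 7/100·(0))/(1+7/100) = 4969/5000 ≈ 0.993800
step 2 [2y] swap r/1=251/9718: DF=(1 − 251/9718·(0.993800))/(1+251/9718) = 4749/5000 ≈ 0.949800
step 3 [3y] bond c/1=2/25: DF=(142907/125000 − 2/25·(0.993800+0.949800))/(1+2/25) = 4573/5000 ≈ 0.914600
step 4 [4y] swap r/1=927/37655: DF=(1 − 927/37655·(0.993800+0.949800+0.914600))/(1+927/37655) = 9073/10000 ≈ 0.907300

1 1 4969/5000
2 2 4749/5000
3 3 4573/5000
4 4 9073/10000
DF(3y) = 4573/5000 ≈ 0.914600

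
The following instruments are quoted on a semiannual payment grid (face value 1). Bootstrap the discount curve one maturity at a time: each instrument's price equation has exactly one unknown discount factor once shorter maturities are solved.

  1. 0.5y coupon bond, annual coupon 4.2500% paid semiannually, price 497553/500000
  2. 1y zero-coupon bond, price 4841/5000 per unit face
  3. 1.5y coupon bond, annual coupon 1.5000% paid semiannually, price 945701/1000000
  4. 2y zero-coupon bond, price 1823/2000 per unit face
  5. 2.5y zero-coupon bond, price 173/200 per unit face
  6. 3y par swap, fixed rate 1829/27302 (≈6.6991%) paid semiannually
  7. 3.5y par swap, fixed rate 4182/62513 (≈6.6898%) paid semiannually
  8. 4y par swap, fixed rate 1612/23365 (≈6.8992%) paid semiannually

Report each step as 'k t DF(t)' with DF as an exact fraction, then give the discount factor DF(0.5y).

step 1 [0.5y] bond c/2=17/800: DF=(497553/500000 − 17/800·(0))/(1+17/800) = 609/625 ≈ 0.974400
step 2 [1y] zero: DF = P = 4841/5000 ≈ 0.968200
step 3 [1.5y] bond c/2=3/400: DF=(945701/1000000 − 3/400·(0.974400+0.968200))/(1+3/400) = 4621/5000 ≈ 0.924200
step 4 [2y] zero: DF = P = 1823/2000 ≈ 0.911500
step 5 [2.5y] zero: DF = P = 173/200 ≈ 0.865000
step 6 [3y] swap r/2=1829/54604: DF=(1 − 1829/54604·(0.974400+0.968200+0.924200+0.911500+0.865000))/(1+1829/54604) = 8171/10000 ≈ 0.817100
step 7 [3.5y] swap r/2=2091/62513: DF=(1 − 2091/62513·(0.974400+0.968200+0.924200+0.911500+0.865000+0.817100))/(1+2091/62513) = 7909/10000 ≈ 0.790900
step 8 [4y] swap r/2=806/23365: DF=(1 − 806/23365·(0.974400+0.968200+0.924200+0.911500+0.865000+0.817100+0.790900))/(1+806/23365) = 3791/5000 ≈ 0.758200

1 1/2 609/625
2 1 4841/5000
3 3/2 4621/5000
4 2 1823/2000
5 5/2 173/200
6 3 8171/10000
7 7/2 7909/10000
8 4 3791/5000
DF(0.5y) = 609/625 ≈ 0.974400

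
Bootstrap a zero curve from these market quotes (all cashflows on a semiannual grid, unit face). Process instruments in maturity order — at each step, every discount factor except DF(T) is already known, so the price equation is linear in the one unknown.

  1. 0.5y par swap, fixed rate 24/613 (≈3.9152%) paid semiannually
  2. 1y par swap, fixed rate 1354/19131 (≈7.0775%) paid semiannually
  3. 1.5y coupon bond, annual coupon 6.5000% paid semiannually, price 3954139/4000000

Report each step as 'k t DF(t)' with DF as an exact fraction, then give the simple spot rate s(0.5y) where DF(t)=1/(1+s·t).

1 1/2 613/625
2 1 9323/10000
3 3/2 2243/2500
s(0.5y) = (1/(613/625) − 1)/(1/2) = 24/613 ≈ 3.9152%

step 1 [0.5y] swap r/2=12/613: DF=(1 − 12/613·(0))/(1+12/613) = 613/625 ≈ 0.980800
step 2 [1y] swap r/2=677/19131: DF=(1 − 677/19131·(0.980800))/(1+677/19131) = 9323/10000 ≈ 0.932300
step 3 [1.5y] bond c/2=13/400: DF=(3954139/4000000 − 13/400·(0.980800+0.932300))/(1+13/400) = 2243/2500 ≈ 0.897200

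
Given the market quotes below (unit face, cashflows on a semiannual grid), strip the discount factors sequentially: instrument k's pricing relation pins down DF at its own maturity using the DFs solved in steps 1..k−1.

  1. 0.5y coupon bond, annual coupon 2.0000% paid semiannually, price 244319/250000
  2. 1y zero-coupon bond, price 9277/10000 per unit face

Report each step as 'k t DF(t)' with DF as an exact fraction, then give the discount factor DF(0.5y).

1 1/2 2419/2500
2 1 9277/10000
DF(0.5y) = 2419/2500 ≈ 0.967600

step 1 [0.5y] bond c/2=1/100: DF=(244319/250000 − 1/100·(0))/(1+1/100) = 2419/2500 ≈ 0.967600
step 2 [1y] zero: DF = P = 9277/10000 ≈ 0.927700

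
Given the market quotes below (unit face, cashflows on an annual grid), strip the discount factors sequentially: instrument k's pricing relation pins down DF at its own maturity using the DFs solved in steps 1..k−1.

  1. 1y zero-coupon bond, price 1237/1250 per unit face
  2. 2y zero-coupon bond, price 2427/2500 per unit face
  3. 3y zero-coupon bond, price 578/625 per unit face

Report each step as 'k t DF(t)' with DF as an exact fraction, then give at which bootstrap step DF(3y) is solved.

1 1 1237/1250
2 2 2427/2500
3 3 578/625
DF(3y) is solved at step 3

step 1 [1y] zero: DF = P = 1237/1250 ≈ 0.989600
step 2 [2y] zero: DF = P = 2427/2500 ≈ 0.970800
step 3 [3y] zero: DF = P = 578/625 ≈ 0.924800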